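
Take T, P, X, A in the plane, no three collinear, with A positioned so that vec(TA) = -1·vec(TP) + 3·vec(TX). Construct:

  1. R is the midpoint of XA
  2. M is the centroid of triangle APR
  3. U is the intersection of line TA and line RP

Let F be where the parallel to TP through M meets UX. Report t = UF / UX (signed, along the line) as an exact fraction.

Set T = (0, 0), P = (1, 0), X = (0, 1), A = (-1, 3); any affine frame gives the same invariant.
1. R is the midpoint of XA ⇒ R = (-1/2, 2)
2. M is the centroid of triangle APR ⇒ M = (-1/6, 5/3)
3. U is the intersection of line TA and line RP ⇒ U = (-4/5, 12/5)
through M parallel to TP: direction (1, 0); meets UX at F = (-8/21, 5/3)
F = U + t·(X−U) with t = 11/21

t = 11/21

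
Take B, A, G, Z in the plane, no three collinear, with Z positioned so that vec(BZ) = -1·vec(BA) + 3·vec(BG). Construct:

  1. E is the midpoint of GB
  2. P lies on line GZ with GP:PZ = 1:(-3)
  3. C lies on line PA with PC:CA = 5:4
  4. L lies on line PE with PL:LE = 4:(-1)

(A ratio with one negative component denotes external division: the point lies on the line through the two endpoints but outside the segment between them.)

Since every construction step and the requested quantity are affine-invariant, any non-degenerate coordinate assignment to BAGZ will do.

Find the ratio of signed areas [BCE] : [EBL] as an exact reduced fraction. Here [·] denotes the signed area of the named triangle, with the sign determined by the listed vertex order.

[BCE]:[EBL] = -14/3

Choose coordinates B = (0, 0), A = (1, 0), G = (0, 1), Z = (-1, 3).
1. E is the midpoint of GB ⇒ E = (0, 1/2)
2. P lies on line GZ with GP:PZ = 1:(-3) ⇒ P = (1/2, 0)
3. C lies on line PA with PC:CA = 5:4 ⇒ C = (7/9, 0)
4. L lies on line PE with PL:LE = 4:(-1) ⇒ L = (-1/6, 2/3)
2·[BCE] = 7/18, 2·[EBL] = -1/12
[BCE]:[EBL] = 7/18:-1/12 = -14/3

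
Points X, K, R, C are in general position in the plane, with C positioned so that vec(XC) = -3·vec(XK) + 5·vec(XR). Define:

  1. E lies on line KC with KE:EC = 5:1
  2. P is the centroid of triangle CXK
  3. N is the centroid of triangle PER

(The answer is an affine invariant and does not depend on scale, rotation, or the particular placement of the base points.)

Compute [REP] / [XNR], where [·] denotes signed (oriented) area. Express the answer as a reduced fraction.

[REP]:[XNR] = -5/9

Assign X = (0, 0), K = (1, 0), R = (0, 1), C = (-3, 5) — the answer is frame-independent, so this choice is without loss of generality.
1. E lies on line KC with KE:EC = 5:1 ⇒ E = (-7/3, 25/6)
2. P is the centroid of triangle CXK ⇒ P = (-2/3, 5/3)
3. N is the centroid of triangle PER ⇒ N = (-1, 41/18)
2·[REP] = 5/9, 2·[XNR] = -1
[REP]:[XNR] = 5/9:-1 = -5/9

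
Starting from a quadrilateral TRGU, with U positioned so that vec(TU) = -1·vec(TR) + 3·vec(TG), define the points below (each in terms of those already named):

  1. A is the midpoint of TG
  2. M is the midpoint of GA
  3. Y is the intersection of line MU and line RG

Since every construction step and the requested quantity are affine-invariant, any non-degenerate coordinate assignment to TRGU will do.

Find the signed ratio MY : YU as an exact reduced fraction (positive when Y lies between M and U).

MY:YU = 1/4

Choose coordinates T = (0, 0), R = (1, 0), G = (0, 1), U = (-1, 3).
1. A is the midpoint of TG ⇒ A = (0, 1/2)
2. M is the midpoint of GA ⇒ M = (0, 3/4)
3. Y is the intersection of line MU and line RG ⇒ Y = (-1/5, 6/5)
Y = M + t·(U−M) with t = 1/5, so MY:YU = t:(1−t) = 1/5:4/5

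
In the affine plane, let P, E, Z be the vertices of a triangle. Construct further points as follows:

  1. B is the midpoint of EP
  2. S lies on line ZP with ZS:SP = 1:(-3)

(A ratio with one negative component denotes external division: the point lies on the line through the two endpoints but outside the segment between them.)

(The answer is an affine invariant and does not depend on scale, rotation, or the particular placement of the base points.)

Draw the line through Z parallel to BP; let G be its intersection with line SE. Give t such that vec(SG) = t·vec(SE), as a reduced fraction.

t = 1/3

Choose coordinates P = (0, 0), E = (1, 0), Z = (0, 1).
1. B is the midpoint of EP ⇒ B = (1/2, 0)
2. S lies on line ZP with ZS:SP = 1:(-3) ⇒ S = (0, 3/2)
through Z parallel to BP: direction (-1/2, 0); meets SE at G = (1/3, 1)
G = S + t·(E−S) with t = 1/3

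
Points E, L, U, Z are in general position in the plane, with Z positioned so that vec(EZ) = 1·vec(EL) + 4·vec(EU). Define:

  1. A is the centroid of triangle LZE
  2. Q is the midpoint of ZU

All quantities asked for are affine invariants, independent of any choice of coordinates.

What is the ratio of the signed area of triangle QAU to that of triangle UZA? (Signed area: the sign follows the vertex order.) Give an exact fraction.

[QAU]:[UZA] = 1/2

Assign E = (0, 0), L = (1, 0), U = (0, 1), Z = (1, 4) — the answer is frame-independent, so this choice is without loss of generality.
1. A is the centroid of triangle LZE ⇒ A = (2/3, 4/3)
2. Q is the midpoint of ZU ⇒ Q = (1/2, 5/2)
2·[QAU] = -5/6, 2·[UZA] = -5/3
[QAU]:[UZA] = -5/6:-5/3 = 1/2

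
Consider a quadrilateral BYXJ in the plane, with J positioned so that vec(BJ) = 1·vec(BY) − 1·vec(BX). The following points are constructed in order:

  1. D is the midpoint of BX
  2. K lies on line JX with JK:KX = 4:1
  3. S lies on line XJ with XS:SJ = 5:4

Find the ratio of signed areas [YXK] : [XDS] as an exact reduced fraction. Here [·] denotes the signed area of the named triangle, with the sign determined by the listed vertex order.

[YXK]:[XDS] = 18/25

Assign B = (0, 0), Y = (1, 0), X = (0, 1), J = (1, -1) — the answer is frame-independent, so this choice is without loss of generality.
1. D is the midpoint of BX ⇒ D = (0, 1/2)
2. K lies on line JX with JK:KX = 4:1 ⇒ K = (1/5, 3/5)
3. S lies on line XJ with XS:SJ = 5:4 ⇒ S = (5/9, -1/9)
2·[YXK] = 1/5, 2·[XDS] = 5/18
[YXK]:[XDS] = 1/5:5/18 = 18/25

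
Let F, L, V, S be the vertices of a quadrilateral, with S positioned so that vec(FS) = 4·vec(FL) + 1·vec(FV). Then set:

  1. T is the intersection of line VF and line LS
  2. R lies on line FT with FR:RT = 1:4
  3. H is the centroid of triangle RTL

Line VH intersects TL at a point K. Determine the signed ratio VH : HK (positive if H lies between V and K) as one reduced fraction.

Assign F = (0, 0), L = (1, 0), V = (0, 1), S = (4, 1) — the answer is frame-independent, so this choice is without loss of generality.
1. T is the intersection of line VF and line LS ⇒ T = (0, -1/3)
2. R lies on line FT with FR:RT = 1:4 ⇒ R = (0, -1/15)
3. H is the centroid of triangle RTL ⇒ H = (1/3, -2/15)
line VH meets TL at K = (5/14, -3/14)
H = V + t·(K−V) with t = 14/15, so VH:HK = 14/15:1/15

VH:HK = 14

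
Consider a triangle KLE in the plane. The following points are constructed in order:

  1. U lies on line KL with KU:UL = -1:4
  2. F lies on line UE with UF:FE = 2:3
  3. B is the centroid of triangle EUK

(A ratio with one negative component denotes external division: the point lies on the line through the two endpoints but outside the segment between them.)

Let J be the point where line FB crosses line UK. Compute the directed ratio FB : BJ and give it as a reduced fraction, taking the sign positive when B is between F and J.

FB:BJ = 1/5

Assign K = (0, 0), L = (1, 0), E = (0, 1) — the answer is frame-independent, so this choice is without loss of generality.
1. U lies on line KL with KU:UL = -1:4 ⇒ U = (-1/3, 0)
2. F lies on line UE with UF:FE = 2:3 ⇒ F = (-1/5, 2/5)
3. B is the centroid of triangle EUK ⇒ B = (-1/9, 1/3)
line FB meets UK at J = (1/3, 0)
B = F + t·(J−F) with t = 1/6, so FB:BJ = 1/6:5/6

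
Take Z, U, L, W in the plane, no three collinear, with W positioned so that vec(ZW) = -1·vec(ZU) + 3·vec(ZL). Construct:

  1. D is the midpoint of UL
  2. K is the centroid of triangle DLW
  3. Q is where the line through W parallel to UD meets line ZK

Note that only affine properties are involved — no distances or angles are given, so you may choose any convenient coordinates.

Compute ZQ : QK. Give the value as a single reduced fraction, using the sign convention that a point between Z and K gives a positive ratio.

Assign Z = (0, 0), U = (1, 0), L = (0, 1), W = (-1, 3) — the answer is frame-independent, so this choice is without loss of generality.
1. D is the midpoint of UL ⇒ D = (1/2, 1/2)
2. K is the centroid of triangle DLW ⇒ K = (-1/6, 3/2)
3. Q is where the line through W parallel to UD meets line ZK ⇒ Q = (-1/4, 9/4)
Q = Z + t·(K−Z) with t = 3/2, so ZQ:QK = t:(1−t) = 3/2:-1/2

ZQ:QK = -3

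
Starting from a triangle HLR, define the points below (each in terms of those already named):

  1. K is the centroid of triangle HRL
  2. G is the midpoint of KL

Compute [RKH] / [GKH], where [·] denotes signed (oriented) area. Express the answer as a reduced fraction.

Work in coordinates with H = (0, 0), L = (1, 0), R = (0, 1).
1. K is the centroid of triangle HRL ⇒ K = (1/3, 1/3)
2. G is the midpoint of KL ⇒ G = (2/3, 1/6)
2·[RKH] = -1/3, 2·[GKH] = 1/6
[RKH]:[GKH] = -1/3:1/6 = -2

[RKH]:[GKH] = -2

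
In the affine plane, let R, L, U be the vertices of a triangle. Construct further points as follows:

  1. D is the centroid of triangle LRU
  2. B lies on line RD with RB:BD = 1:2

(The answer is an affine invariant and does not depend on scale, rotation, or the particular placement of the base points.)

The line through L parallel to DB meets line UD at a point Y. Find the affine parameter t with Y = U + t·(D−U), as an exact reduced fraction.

t = 2

Choose coordinates R = (0, 0), L = (1, 0), U = (0, 1).
1. D is the centroid of triangle LRU ⇒ D = (1/3, 1/3)
2. B lies on line RD with RB:BD = 1:2 ⇒ B = (1/9, 1/9)
through L parallel to DB: direction (-2/9, -2/9); meets UD at Y = (2/3, -1/3)
Y = U + t·(D−U) with t = 2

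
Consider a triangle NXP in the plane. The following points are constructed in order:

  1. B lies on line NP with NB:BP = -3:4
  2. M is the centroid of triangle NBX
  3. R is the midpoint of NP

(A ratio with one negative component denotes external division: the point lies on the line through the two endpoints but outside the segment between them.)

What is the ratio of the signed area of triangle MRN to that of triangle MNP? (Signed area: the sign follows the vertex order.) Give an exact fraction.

[MRN]:[MNP] = -1/2

Choose coordinates N = (0, 0), X = (1, 0), P = (0, 1).
1. B lies on line NP with NB:BP = -3:4 ⇒ B = (0, -3)
2. M is the centroid of triangle NBX ⇒ M = (1/3, -1)
3. R is the midpoint of NP ⇒ R = (0, 1/2)
2·[MRN] = 1/6, 2·[MNP] = -1/3
[MRN]:[MNP] = 1/6:-1/3 = -1/2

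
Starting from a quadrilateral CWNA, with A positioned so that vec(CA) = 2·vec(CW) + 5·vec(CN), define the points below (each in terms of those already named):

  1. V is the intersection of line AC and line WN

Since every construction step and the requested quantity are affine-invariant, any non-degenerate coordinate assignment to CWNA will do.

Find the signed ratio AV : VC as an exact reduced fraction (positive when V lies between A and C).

AV:VC = 6

Work in coordinates with C = (0, 0), W = (1, 0), N = (0, 1), A = (2, 5).
1. V is the intersection of line AC and line WN ⇒ V = (2/7, 5/7)
V = A + t·(C−A) with t = 6/7, so AV:VC = t:(1−t) = 6/7:1/7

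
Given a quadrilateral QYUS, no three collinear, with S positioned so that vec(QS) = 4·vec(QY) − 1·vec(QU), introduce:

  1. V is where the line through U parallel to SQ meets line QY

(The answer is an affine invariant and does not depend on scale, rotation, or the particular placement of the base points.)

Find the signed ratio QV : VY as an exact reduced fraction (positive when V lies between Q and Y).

Set Q = (0, 0), Y = (1, 0), U = (0, 1), S = (4, -1); any affine frame gives the same invariant.
1. V is where the line through U parallel to SQ meets line QY ⇒ V = (4, 0)
V = Q + t·(Y−Q) with t = 4, so QV:VY = t:(1−t) = 4:-3

QV:VY = -4/3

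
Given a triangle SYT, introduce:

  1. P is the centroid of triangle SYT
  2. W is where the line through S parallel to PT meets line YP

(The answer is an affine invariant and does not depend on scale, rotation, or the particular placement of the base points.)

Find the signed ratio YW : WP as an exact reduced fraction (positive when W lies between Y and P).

Assign S = (0, 0), Y = (1, 0), T = (0, 1) — the answer is frame-independent, so this choice is without loss of generality.
1. P is the centroid of triangle SYT ⇒ P = (1/3, 1/3)
2. W is where the line through S parallel to PT meets line YP ⇒ W = (-1/3, 2/3)
W = Y + t·(P−Y) with t = 2, so YW:WP = t:(1−t) = 2:-1

YW:WP = -2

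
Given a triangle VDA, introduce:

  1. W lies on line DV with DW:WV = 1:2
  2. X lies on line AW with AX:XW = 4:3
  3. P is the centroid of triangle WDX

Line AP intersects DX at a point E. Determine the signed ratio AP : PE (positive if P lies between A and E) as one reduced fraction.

Set V = (0, 0), D = (1, 0), A = (0, 1); any affine frame gives the same invariant.
1. W lies on line DV with DW:WV = 1:2 ⇒ W = (2/3, 0)
2. X lies on line AW with AX:XW = 4:3 ⇒ X = (8/21, 3/7)
3. P is the centroid of triangle WDX ⇒ P = (43/63, 1/7)
line AP meets DX at E = (172/315, 11/35)
P = A + t·(E−A) with t = 5/4, so AP:PE = 5/4:-1/4

AP:PE = -5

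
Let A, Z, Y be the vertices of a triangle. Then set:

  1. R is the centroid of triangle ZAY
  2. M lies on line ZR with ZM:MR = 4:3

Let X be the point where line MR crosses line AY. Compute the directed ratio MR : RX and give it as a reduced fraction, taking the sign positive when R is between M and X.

MR:RX = 6/7

Choose coordinates A = (0, 0), Z = (1, 0), Y = (0, 1).
1. R is the centroid of triangle ZAY ⇒ R = (1/3, 1/3)
2. M lies on line ZR with ZM:MR = 4:3 ⇒ M = (13/21, 4/21)
line MR meets AY at X = (0, 1/2)
R = M + t·(X−M) with t = 6/13, so MR:RX = 6/13:7/13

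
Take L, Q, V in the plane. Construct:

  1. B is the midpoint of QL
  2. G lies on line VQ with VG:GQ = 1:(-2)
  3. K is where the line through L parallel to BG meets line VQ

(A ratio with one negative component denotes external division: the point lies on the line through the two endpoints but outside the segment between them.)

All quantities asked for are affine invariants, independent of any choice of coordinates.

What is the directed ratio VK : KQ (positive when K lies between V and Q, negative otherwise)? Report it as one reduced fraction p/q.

VK:KQ = -3/4

Set L = (0, 0), Q = (1, 0), V = (0, 1); any affine frame gives the same invariant.
1. B is the midpoint of QL ⇒ B = (1/2, 0)
2. G lies on line VQ with VG:GQ = 1:(-2) ⇒ G = (-1, 2)
3. K is where the line through L parallel to BG meets line VQ ⇒ K = (-3, 4)
K = V + t·(Q−V) with t = -3, so VK:KQ = t:(1−t) = -3:4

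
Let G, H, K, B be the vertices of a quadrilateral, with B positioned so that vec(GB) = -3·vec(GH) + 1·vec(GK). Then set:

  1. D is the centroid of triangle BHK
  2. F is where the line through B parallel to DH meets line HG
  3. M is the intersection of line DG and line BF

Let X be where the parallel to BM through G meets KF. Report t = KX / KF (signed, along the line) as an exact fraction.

t = 5/6

Work in coordinates with G = (0, 0), H = (1, 0), K = (0, 1), B = (-3, 1).
1. D is the centroid of triangle BHK ⇒ D = (-2/3, 2/3)
2. F is where the line through B parallel to DH meets line HG ⇒ F = (-1/2, 0)
3. M is the intersection of line DG and line BF ⇒ M = (1/3, -1/3)
through G parallel to BM: direction (10/3, -4/3); meets KF at X = (-5/12, 1/6)
X = K + t·(F−K) with t = 5/6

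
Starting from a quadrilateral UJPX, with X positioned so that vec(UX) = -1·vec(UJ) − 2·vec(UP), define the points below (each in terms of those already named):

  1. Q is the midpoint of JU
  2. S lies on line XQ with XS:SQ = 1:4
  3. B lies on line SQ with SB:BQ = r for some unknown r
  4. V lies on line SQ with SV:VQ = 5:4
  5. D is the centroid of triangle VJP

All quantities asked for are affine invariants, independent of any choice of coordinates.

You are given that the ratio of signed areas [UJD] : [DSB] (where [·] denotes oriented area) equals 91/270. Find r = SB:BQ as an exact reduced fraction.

r = 5/2

Choose coordinates U = (0, 0), J = (1, 0), P = (0, 1), X = (-1, -2).
1. Q is the midpoint of JU ⇒ Q = (1/2, 0)
2. S lies on line XQ with XS:SQ = 1:4 ⇒ S = (-7/10, -8/5)
3. With SB:BQ = r, write λ = r/(r+1) so B = S + λ·(Q−S); B is affine-linear in λ
4. V lies on line SQ with SV:VQ = 5:4 ⇒ V = (-1/30, -32/45)
5. D is the centroid of triangle VJP ⇒ D = (29/90, 13/135)
Every point depending on B is an affine combination of B and λ-independent points, so each such coordinate is linear in λ; the λ² term in each signed area is a multiple of (Q−S)×(Q−S) = 0, so 2·[UJD] and 2·[DSB] are each linear in λ. Evaluating at λ=0 and λ=1:
  2·[UJD] = 13/135,   2·[DSB] = 2/5·λ
So [UJD]:[DSB] = (13/135) / (2/5·λ). Setting this equal to 91/270:
  13/135 = 91/270·(2/5·λ)  ⇒  λ = 5/7
Then r = λ/(1−λ) = (5/7)/(2/7) = 5/2. Check: with r = 5/2, B = (11/70, -16/35) and [UJD]:[DSB] = 91/270 as required.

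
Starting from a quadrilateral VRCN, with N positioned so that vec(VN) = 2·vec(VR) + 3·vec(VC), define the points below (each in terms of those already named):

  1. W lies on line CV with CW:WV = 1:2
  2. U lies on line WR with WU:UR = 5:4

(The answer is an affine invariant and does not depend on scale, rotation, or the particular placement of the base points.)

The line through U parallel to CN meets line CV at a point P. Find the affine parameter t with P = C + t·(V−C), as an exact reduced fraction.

t = 34/27

Set V = (0, 0), R = (1, 0), C = (0, 1), N = (2, 3); any affine frame gives the same invariant.
1. W lies on line CV with CW:WV = 1:2 ⇒ W = (0, 2/3)
2. U lies on line WR with WU:UR = 5:4 ⇒ U = (5/9, 8/27)
through U parallel to CN: direction (2, 2); meets CV at P = (0, -7/27)
P = C + t·(V−C) with t = 34/27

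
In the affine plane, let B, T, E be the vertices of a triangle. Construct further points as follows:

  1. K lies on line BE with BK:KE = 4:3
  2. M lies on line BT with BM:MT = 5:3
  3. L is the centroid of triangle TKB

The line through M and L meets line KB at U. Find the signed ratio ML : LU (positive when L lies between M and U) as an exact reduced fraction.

Assign B = (0, 0), T = (1, 0), E = (0, 1) — the answer is frame-independent, so this choice is without loss of generality.
1. K lies on line BE with BK:KE = 4:3 ⇒ K = (0, 4/7)
2. M lies on line BT with BM:MT = 5:3 ⇒ M = (5/8, 0)
3. L is the centroid of triangle TKB ⇒ L = (1/3, 4/21)
line ML meets KB at U = (0, 20/49)
L = M + t·(U−M) with t = 7/15, so ML:LU = 7/15:8/15

ML:LU = 7/8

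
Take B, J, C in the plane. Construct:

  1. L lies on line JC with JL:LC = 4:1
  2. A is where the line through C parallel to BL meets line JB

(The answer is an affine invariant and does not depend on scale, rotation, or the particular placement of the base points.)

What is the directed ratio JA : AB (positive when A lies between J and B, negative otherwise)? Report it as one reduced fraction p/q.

Choose coordinates B = (0, 0), J = (1, 0), C = (0, 1).
1. L lies on line JC with JL:LC = 4:1 ⇒ L = (1/5, 4/5)
2. A is where the line through C parallel to BL meets line JB ⇒ A = (-1/4, 0)
A = J + t·(B−J) with t = 5/4, so JA:AB = t:(1−t) = 5/4:-1/4

JA:AB = -5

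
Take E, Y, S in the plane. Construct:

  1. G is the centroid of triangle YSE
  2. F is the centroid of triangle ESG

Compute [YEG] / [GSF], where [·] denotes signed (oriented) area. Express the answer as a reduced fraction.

Set E = (0, 0), Y = (1, 0), S = (0, 1); any affine frame gives the same invariant.
1. G is the centroid of triangle YSE ⇒ G = (1/3, 1/3)
2. F is the centroid of triangle ESG ⇒ F = (1/9, 4/9)
2·[YEG] = -1/3, 2·[GSF] = 1/9
[YEG]:[GSF] = -1/3:1/9 = -3

[YEG]:[GSF] = -3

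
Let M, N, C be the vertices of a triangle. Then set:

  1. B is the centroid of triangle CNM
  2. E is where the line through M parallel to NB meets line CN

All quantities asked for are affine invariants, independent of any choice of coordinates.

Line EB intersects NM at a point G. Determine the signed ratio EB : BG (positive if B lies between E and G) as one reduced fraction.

Work in coordinates with M = (0, 0), N = (1, 0), C = (0, 1).
1. B is the centroid of triangle CNM ⇒ B = (1/3, 1/3)
2. E is where the line through M parallel to NB meets line CN ⇒ E = (2, -1)
line EB meets NM at G = (3/4, 0)
B = E + t·(G−E) with t = 4/3, so EB:BG = 4/3:-1/3

EB:BG = -4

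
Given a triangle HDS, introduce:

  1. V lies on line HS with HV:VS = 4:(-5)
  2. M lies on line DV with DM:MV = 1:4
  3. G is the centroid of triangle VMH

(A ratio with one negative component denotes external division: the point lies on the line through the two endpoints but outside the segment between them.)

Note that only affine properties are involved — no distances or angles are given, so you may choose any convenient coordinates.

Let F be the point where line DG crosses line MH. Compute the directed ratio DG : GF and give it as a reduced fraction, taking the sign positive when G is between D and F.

DG:GF = -7/4

Set H = (0, 0), D = (1, 0), S = (0, 1); any affine frame gives the same invariant.
1. V lies on line HS with HV:VS = 4:(-5) ⇒ V = (0, -4)
2. M lies on line DV with DM:MV = 1:4 ⇒ M = (4/5, -4/5)
3. G is the centroid of triangle VMH ⇒ G = (4/15, -8/5)
line DG meets MH at F = (24/35, -24/35)
G = D + t·(F−D) with t = 7/3, so DG:GF = 7/3:-4/3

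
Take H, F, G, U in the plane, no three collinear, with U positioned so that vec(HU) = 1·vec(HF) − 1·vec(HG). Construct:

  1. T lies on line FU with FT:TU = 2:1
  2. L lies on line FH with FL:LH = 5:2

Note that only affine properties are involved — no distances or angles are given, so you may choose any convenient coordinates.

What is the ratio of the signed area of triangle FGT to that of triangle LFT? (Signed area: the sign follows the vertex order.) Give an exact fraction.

[FGT]:[LFT] = -7/5

Set H = (0, 0), F = (1, 0), G = (0, 1), U = (1, -1); any affine frame gives the same invariant.
1. T lies on line FU with FT:TU = 2:1 ⇒ T = (1, -2/3)
2. L lies on line FH with FL:LH = 5:2 ⇒ L = (2/7, 0)
2·[FGT] = 2/3, 2·[LFT] = -10/21
[FGT]:[LFT] = 2/3:-10/21 = -7/5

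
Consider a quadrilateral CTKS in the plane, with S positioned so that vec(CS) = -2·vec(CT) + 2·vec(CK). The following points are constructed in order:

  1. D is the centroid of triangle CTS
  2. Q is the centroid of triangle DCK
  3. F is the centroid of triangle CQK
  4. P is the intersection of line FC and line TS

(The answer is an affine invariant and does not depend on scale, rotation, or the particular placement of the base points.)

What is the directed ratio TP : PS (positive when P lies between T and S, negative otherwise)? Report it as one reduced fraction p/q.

Work in coordinates with C = (0, 0), T = (1, 0), K = (0, 1), S = (-2, 2).
1. D is the centroid of triangle CTS ⇒ D = (-1/3, 2/3)
2. Q is the centroid of triangle DCK ⇒ Q = (-1/9, 5/9)
3. F is the centroid of triangle CQK ⇒ F = (-1/27, 14/27)
4. P is the intersection of line FC and line TS ⇒ P = (-1/20, 7/10)
P = T + t·(S−T) with t = 7/20, so TP:PS = t:(1−t) = 7/20:13/20

TP:PS = 7/13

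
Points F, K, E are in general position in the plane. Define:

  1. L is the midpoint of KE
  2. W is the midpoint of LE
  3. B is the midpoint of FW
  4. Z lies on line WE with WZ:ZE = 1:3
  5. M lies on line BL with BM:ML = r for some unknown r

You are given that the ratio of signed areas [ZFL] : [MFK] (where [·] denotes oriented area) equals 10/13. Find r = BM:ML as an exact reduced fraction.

Work in coordinates with F = (0, 0), K = (1, 0), E = (0, 1).
1. L is the midpoint of KE ⇒ L = (1/2, 1/2)
2. W is the midpoint of LE ⇒ W = (1/4, 3/4)
3. B is the midpoint of FW ⇒ B = (1/8, 3/8)
4. Z lies on line WE with WZ:ZE = 1:3 ⇒ Z = (3/16, 13/16)
5. With BM:ML = r, write λ = r/(r+1) so M = B + λ·(L−B); M is affine-linear in λ
Every point depending on M is an affine combination of M and λ-independent points, so each such coordinate is linear in λ; the λ² term in each signed area is a multiple of (L−B)×(L−B) = 0, so 2·[ZFL] and 2·[MFK] are each linear in λ. Evaluating at λ=0 and λ=1:
  2·[ZFL] = 5/16,   2·[MFK] = 1/8·λ + 3/8
So [ZFL]:[MFK] = (5/16) / (1/8·λ + 3/8). Setting this equal to 10/13:
  5/16 = 10/13·(1/8·λ + 3/8)  ⇒  λ = 1/4
Then r = λ/(1−λ) = (1/4)/(3/4) = 1/3. Check: with r = 1/3, M = (7/32, 13/32) and [ZFL]:[MFK] = 10/13 as required.

r = 1/3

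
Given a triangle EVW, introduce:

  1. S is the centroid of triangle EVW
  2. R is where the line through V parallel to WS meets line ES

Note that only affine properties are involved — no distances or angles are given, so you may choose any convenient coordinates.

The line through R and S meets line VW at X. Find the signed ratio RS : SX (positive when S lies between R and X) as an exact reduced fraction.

Work in coordinates with E = (0, 0), V = (1, 0), W = (0, 1).
1. S is the centroid of triangle EVW ⇒ S = (1/3, 1/3)
2. R is where the line through V parallel to WS meets line ES ⇒ R = (2/3, 2/3)
line RS meets VW at X = (1/2, 1/2)
S = R + t·(X−R) with t = 2, so RS:SX = 2:-1

RS:SX = -2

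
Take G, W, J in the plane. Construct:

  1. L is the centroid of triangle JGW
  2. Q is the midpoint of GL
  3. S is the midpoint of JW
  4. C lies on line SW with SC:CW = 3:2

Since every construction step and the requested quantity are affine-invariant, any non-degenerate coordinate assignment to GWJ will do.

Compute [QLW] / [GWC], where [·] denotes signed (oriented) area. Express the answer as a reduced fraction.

[QLW]:[GWC] = -5/6

Assign G = (0, 0), W = (1, 0), J = (0, 1) — the answer is frame-independent, so this choice is without loss of generality.
1. L is the centroid of triangle JGW ⇒ L = (1/3, 1/3)
2. Q is the midpoint of GL ⇒ Q = (1/6, 1/6)
3. S is the midpoint of JW ⇒ S = (1/2, 1/2)
4. C lies on line SW with SC:CW = 3:2 ⇒ C = (4/5, 1/5)
2·[QLW] = -1/6, 2·[GWC] = 1/5
[QLW]:[GWC] = -1/6:1/5 = -5/6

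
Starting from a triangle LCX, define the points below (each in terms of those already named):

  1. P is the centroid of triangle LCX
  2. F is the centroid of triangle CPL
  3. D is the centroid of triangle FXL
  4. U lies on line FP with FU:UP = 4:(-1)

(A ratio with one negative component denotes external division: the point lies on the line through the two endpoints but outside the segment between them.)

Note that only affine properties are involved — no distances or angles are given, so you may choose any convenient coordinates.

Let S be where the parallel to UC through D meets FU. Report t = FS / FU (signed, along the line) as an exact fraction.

t = 5/12

Work in coordinates with L = (0, 0), C = (1, 0), X = (0, 1).
1. P is the centroid of triangle LCX ⇒ P = (1/3, 1/3)
2. F is the centroid of triangle CPL ⇒ F = (4/9, 1/9)
3. D is the centroid of triangle FXL ⇒ D = (4/27, 10/27)
4. U lies on line FP with FU:UP = 4:(-1) ⇒ U = (8/27, 11/27)
through D parallel to UC: direction (19/27, -11/27); meets FU at S = (31/81, 19/81)
S = F + t·(U−F) with t = 5/12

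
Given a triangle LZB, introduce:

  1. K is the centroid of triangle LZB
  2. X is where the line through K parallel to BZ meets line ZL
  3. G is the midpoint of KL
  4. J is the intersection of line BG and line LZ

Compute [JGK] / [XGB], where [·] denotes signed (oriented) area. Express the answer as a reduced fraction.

Set L = (0, 0), Z = (1, 0), B = (0, 1); any affine frame gives the same invariant.
1. K is the centroid of triangle LZB ⇒ K = (1/3, 1/3)
2. X is where the line through K parallel to BZ meets line ZL ⇒ X = (2/3, 0)
3. G is the midpoint of KL ⇒ G = (1/6, 1/6)
4. J is the intersection of line BG and line LZ ⇒ J = (1/5, 0)
2·[JGK] = -1/30, 2·[XGB] = -7/18
[JGK]:[XGB] = -1/30:-7/18 = 3/35

[JGK]:[XGB] = 3/35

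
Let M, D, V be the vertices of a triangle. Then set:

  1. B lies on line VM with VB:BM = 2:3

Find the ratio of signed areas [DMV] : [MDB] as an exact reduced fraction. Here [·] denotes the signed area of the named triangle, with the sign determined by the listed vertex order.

[DMV]:[MDB] = -5/3

Assign M = (0, 0), D = (1, 0), V = (0, 1) — the answer is frame-independent, so this choice is without loss of generality.
1. B lies on line VM with VB:BM = 2:3 ⇒ B = (0, 3/5)
2·[DMV] = -1, 2·[MDB] = 3/5
[DMV]:[MDB] = -1:3/5 = -5/3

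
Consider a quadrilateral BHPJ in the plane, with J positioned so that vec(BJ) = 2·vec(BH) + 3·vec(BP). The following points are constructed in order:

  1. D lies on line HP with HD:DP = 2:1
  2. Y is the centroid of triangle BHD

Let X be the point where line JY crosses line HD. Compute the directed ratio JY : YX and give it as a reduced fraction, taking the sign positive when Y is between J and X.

Work in coordinates with B = (0, 0), H = (1, 0), P = (0, 1), J = (2, 3).
1. D lies on line HP with HD:DP = 2:1 ⇒ D = (1/3, 2/3)
2. Y is the centroid of triangle BHD ⇒ Y = (4/9, 2/9)
line JY meets HD at X = (22/39, 17/39)
Y = J + t·(X−J) with t = 13/12, so JY:YX = 13/12:-1/12

JY:YX = -13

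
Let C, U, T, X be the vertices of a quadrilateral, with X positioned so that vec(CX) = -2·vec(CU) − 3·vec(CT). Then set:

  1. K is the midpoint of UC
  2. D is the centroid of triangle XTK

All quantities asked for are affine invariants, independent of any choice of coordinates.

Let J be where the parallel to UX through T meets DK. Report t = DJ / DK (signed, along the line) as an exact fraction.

t = -7/2

Set C = (0, 0), U = (1, 0), T = (0, 1), X = (-2, -3); any affine frame gives the same invariant.
1. K is the midpoint of UC ⇒ K = (1/2, 0)
2. D is the centroid of triangle XTK ⇒ D = (-1/2, -2/3)
through T parallel to UX: direction (-3, -3); meets DK at J = (-4, -3)
J = D + t·(K−D) with t = -7/2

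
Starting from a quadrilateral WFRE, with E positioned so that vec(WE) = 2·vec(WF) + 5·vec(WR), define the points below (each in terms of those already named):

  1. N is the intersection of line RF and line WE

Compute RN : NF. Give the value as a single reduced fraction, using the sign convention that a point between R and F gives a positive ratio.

RN:NF = 2/5

Set W = (0, 0), F = (1, 0), R = (0, 1), E = (2, 5); any affine frame gives the same invariant.
1. N is the intersection of line RF and line WE ⇒ N = (2/7, 5/7)
N = R + t·(F−R) with t = 2/7, so RN:NF = t:(1−t) = 2/7:5/7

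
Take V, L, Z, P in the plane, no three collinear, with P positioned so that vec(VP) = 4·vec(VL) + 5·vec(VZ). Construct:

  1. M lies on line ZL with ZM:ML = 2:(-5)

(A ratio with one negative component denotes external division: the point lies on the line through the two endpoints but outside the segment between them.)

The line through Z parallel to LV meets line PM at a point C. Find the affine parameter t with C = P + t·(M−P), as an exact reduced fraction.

Assign V = (0, 0), L = (1, 0), Z = (0, 1), P = (4, 5) — the answer is frame-independent, so this choice is without loss of generality.
1. M lies on line ZL with ZM:ML = 2:(-5) ⇒ M = (-2/3, 5/3)
through Z parallel to LV: direction (-1, 0); meets PM at C = (-8/5, 1)
C = P + t·(M−P) with t = 6/5

t = 6/5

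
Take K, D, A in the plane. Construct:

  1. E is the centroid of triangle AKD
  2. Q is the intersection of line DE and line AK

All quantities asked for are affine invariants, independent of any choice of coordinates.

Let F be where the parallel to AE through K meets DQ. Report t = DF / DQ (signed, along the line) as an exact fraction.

t = 4/3

Set K = (0, 0), D = (1, 0), A = (0, 1); any affine frame gives the same invariant.
1. E is the centroid of triangle AKD ⇒ E = (1/3, 1/3)
2. Q is the intersection of line DE and line AK ⇒ Q = (0, 1/2)
through K parallel to AE: direction (1/3, -2/3); meets DQ at F = (-1/3, 2/3)
F = D + t·(Q−D) with t = 4/3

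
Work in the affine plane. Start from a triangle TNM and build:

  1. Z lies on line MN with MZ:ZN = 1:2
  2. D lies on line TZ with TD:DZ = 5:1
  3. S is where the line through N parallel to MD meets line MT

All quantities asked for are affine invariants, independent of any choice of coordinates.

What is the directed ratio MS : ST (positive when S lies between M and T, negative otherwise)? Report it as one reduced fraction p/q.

MS:ST = -3/8

Work in coordinates with T = (0, 0), N = (1, 0), M = (0, 1).
1. Z lies on line MN with MZ:ZN = 1:2 ⇒ Z = (1/3, 2/3)
2. D lies on line TZ with TD:DZ = 5:1 ⇒ D = (5/18, 5/9)
3. S is where the line through N parallel to MD meets line MT ⇒ S = (0, 8/5)
S = M + t·(T−M) with t = -3/5, so MS:ST = t:(1−t) = -3/5:8/5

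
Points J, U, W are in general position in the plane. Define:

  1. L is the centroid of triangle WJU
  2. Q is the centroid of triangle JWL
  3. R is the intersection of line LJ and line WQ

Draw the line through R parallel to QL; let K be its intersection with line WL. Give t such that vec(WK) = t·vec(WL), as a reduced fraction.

Assign J = (0, 0), U = (1, 0), W = (0, 1) — the answer is frame-independent, so this choice is without loss of generality.
1. L is the centroid of triangle WJU ⇒ L = (1/3, 1/3)
2. Q is the centroid of triangle JWL ⇒ Q = (1/9, 4/9)
3. R is the intersection of line LJ and line WQ ⇒ R = (1/6, 1/6)
through R parallel to QL: direction (2/9, -1/9); meets WL at K = (1/2, 0)
K = W + t·(L−W) with t = 3/2

t = 3/2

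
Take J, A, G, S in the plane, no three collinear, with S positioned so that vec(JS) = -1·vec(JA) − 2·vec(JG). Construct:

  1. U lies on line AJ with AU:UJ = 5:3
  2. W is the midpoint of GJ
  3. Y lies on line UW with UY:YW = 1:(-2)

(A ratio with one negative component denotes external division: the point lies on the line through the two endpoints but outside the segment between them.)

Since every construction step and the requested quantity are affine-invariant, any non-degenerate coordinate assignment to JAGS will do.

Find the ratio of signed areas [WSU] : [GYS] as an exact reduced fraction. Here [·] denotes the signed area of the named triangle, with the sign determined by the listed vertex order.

[WSU]:[GYS] = -23/60

Assign J = (0, 0), A = (1, 0), G = (0, 1), S = (-1, -2) — the answer is frame-independent, so this choice is without loss of generality.
1. U lies on line AJ with AU:UJ = 5:3 ⇒ U = (3/8, 0)
2. W is the midpoint of GJ ⇒ W = (0, 1/2)
3. Y lies on line UW with UY:YW = 1:(-2) ⇒ Y = (3/4, -1/2)
2·[WSU] = 23/16, 2·[GYS] = -15/4
[WSU]:[GYS] = 23/16:-15/4 = -23/60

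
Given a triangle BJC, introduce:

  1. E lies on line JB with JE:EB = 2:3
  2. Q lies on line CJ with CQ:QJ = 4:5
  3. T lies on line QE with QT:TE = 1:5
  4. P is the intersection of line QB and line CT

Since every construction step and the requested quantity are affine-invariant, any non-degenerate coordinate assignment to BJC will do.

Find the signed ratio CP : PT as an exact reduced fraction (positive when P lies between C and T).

CP:PT = 8

Choose coordinates B = (0, 0), J = (1, 0), C = (0, 1).
1. E lies on line JB with JE:EB = 2:3 ⇒ E = (3/5, 0)
2. Q lies on line CJ with CQ:QJ = 4:5 ⇒ Q = (4/9, 5/9)
3. T lies on line QE with QT:TE = 1:5 ⇒ T = (127/270, 25/54)
4. P is the intersection of line QB and line CT ⇒ P = (508/1215, 127/243)
P = C + t·(T−C) with t = 8/9, so CP:PT = t:(1−t) = 8/9:1/9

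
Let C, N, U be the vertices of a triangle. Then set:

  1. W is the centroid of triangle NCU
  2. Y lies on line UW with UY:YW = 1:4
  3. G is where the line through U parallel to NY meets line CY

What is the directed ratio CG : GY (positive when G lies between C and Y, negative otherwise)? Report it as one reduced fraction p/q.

Work in coordinates with C = (0, 0), N = (1, 0), U = (0, 1).
1. W is the centroid of triangle NCU ⇒ W = (1/3, 1/3)
2. Y lies on line UW with UY:YW = 1:4 ⇒ Y = (1/15, 13/15)
3. G is where the line through U parallel to NY meets line CY ⇒ G = (14/195, 14/15)
G = C + t·(Y−C) with t = 14/13, so CG:GY = t:(1−t) = 14/13:-1/13

CG:GY = -14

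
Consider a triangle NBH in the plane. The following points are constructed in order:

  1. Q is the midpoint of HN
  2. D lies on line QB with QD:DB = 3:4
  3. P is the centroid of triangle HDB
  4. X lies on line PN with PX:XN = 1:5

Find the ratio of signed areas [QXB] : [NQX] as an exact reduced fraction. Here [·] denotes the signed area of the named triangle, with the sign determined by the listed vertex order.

Set N = (0, 0), B = (1, 0), H = (0, 1); any affine frame gives the same invariant.
1. Q is the midpoint of HN ⇒ Q = (0, 1/2)
2. D lies on line QB with QD:DB = 3:4 ⇒ D = (3/7, 2/7)
3. P is the centroid of triangle HDB ⇒ P = (10/21, 3/7)
4. X lies on line PN with PX:XN = 1:5 ⇒ X = (25/63, 5/14)
2·[QXB] = -1/18, 2·[NQX] = -25/126
[QXB]:[NQX] = -1/18:-25/126 = 7/25

[QXB]:[NQX] = 7/25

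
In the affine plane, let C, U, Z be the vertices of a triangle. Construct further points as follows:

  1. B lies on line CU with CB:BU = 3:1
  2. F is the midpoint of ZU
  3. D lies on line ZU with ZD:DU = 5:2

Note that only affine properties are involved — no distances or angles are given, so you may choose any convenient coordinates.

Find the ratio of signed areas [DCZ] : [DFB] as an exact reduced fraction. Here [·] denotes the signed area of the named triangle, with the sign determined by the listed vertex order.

[DCZ]:[DFB] = -40/3

Assign C = (0, 0), U = (1, 0), Z = (0, 1) — the answer is frame-independent, so this choice is without loss of generality.
1. B lies on line CU with CB:BU = 3:1 ⇒ B = (3/4, 0)
2. F is the midpoint of ZU ⇒ F = (1/2, 1/2)
3. D lies on line ZU with ZD:DU = 5:2 ⇒ D = (5/7, 2/7)
2·[DCZ] = -5/7, 2·[DFB] = 3/56
[DCZ]:[DFB] = -5/7:3/56 = -40/3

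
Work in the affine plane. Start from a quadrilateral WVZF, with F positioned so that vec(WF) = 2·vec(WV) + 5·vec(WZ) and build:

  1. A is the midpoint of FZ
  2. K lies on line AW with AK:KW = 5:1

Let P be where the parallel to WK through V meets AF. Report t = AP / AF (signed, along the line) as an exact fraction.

t = 3

Choose coordinates W = (0, 0), V = (1, 0), Z = (0, 1), F = (2, 5).
1. A is the midpoint of FZ ⇒ A = (1, 3)
2. K lies on line AW with AK:KW = 5:1 ⇒ K = (1/6, 1/2)
through V parallel to WK: direction (1/6, 1/2); meets AF at P = (4, 9)
P = A + t·(F−A) with t = 3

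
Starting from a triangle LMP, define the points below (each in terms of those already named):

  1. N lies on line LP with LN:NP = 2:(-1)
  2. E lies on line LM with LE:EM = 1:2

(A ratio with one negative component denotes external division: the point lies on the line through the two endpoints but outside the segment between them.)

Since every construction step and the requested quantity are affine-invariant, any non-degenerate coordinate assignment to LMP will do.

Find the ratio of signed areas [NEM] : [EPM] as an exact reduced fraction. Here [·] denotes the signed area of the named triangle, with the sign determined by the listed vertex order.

Work in coordinates with L = (0, 0), M = (1, 0), P = (0, 1).
1. N lies on line LP with LN:NP = 2:(-1) ⇒ N = (0, 2)
2. E lies on line LM with LE:EM = 1:2 ⇒ E = (1/3, 0)
2·[NEM] = 4/3, 2·[EPM] = -2/3
[NEM]:[EPM] = 4/3:-2/3 = -2

[NEM]:[EPM] = -2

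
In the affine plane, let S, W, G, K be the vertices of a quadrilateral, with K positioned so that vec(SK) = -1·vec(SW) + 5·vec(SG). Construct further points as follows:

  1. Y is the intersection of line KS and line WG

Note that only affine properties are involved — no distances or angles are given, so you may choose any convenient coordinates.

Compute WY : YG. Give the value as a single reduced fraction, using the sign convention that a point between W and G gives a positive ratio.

Choose coordinates S = (0, 0), W = (1, 0), G = (0, 1), K = (-1, 5).
1. Y is the intersection of line KS and line WG ⇒ Y = (-1/4, 5/4)
Y = W + t·(G−W) with t = 5/4, so WY:YG = t:(1−t) = 5/4:-1/4

WY:YG = -5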